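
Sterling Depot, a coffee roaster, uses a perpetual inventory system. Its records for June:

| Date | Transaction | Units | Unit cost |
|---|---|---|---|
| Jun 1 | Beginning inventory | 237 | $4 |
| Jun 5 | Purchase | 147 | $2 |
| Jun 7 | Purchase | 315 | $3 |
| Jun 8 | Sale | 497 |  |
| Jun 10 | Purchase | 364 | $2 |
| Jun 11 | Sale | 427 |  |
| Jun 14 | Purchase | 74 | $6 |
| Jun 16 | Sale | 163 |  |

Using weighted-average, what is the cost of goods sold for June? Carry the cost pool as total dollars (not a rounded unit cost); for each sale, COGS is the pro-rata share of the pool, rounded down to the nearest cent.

After Jun 1: 237 on hand, pool $948.00 (≈ $4.0000 each)
After Jun 5: 384 on hand, pool $1,242.00 (≈ $3.2344 each)
After Jun 7: 699 on hand, pool $2,187.00 (≈ $3.1288 each)
Jun 8, sell 497: 497/699 × $2,187.00 → $1,554.99
After Jun 10: 566 on hand, pool $1,360.01 (≈ $2.4028 each)
Jun 11, sell 427: 427/566 × $1,360.01 → $1,026.01
After Jun 14: 213 on hand, pool $778.00 (≈ $3.6526 each)
Jun 16, sell 163: 163/213 × $778.00 → $595.37
Total COGS = $1,554.99 + $1,026.01 + $595.37 = $3,176.37
Ending inventory (cost pool remaining) = $182.63
Check: goods available $3,359.00 = COGS $3,176.37 + ending $182.63

COGS = $3,176.37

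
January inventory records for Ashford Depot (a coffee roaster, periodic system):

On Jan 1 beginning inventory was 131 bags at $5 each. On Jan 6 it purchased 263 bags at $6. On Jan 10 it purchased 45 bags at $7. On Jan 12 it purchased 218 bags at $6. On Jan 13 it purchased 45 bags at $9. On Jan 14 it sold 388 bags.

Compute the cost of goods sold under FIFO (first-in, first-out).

COGS = $2,197

Jan 14, 388 sold [FIFO — oldest first]: 131 @ $5 + 257 @ $6 = $2,197
Ending inventory: 6 @ $6 + 45 @ $7 + 218 @ $6 + 45 @ $9 = $2,064
Check: goods available $4,261 = COGS $2,197 + ending $2,064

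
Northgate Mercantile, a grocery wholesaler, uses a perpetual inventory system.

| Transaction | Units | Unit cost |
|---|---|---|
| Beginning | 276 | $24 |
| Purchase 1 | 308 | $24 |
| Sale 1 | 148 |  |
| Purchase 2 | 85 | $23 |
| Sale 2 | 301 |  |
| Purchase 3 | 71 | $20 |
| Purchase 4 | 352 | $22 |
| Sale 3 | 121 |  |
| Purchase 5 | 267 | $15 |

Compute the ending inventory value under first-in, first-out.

Sale 1 (148) [FIFO — oldest first]: 148 @ $24 = $3,552
Sale 2 (301) [FIFO — oldest first]: 128 @ $24 + 173 @ $24 = $7,224
Sale 3 (121) [FIFO — oldest first]: 121 @ $24 = $2,904
Total COGS = $3,552 + $7,224 + $2,904 = $13,680
Ending inventory: 14 @ $24 + 85 @ $23 + 71 @ $20 + 352 @ $22 + 267 @ $15 = $15,460
Check: goods available $29,140 = COGS $13,680 + ending $15,460

Ending inventory = $15,460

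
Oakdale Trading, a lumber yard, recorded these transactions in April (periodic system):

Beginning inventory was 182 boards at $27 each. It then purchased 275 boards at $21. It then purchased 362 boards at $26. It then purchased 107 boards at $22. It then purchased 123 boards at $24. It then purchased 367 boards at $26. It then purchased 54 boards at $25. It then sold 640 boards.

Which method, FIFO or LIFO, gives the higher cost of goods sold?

LIFO

FIFO COGS: 182 @ $27 + 275 @ $21 + 183 @ $26 = $15,447
LIFO COGS: 54 @ $25 + 367 @ $26 + 123 @ $24 + 96 @ $22 = $15,956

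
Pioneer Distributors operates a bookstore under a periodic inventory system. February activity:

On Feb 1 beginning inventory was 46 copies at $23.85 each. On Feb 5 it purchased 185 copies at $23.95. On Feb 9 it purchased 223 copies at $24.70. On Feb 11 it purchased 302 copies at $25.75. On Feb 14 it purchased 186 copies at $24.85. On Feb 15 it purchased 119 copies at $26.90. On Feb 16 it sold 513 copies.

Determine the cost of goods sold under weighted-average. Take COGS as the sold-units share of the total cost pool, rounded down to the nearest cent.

Feb 16, sell 513: 513/1061 × $26,635.65 → $12,878.49
Ending inventory (cost pool remaining) = $13,757.16

COGS = $12,878.49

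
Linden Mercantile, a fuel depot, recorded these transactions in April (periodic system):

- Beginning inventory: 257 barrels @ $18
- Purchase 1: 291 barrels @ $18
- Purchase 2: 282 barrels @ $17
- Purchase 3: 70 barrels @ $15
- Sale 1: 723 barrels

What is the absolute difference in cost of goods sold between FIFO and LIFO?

FIFO COGS: 257 @ $18 + 291 @ $18 + 175 @ $17 = $12,839
LIFO COGS: 70 @ $15 + 282 @ $17 + 291 @ $18 + 80 @ $18 = $12,522
Difference = |$12,839 − $12,522| = $317

$317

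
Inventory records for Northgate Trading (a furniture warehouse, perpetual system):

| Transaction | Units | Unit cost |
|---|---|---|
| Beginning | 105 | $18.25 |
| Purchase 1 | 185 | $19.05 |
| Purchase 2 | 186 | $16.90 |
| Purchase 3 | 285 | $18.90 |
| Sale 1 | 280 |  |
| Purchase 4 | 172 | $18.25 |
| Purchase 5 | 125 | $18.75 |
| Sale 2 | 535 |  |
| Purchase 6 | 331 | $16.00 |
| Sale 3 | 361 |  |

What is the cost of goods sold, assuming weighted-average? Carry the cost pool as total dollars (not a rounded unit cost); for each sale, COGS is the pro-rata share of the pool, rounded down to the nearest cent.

COGS = $21,124.99

After Beginning: 105 on hand, pool $1,916.25 (≈ $18.2500 each)
After Purchase 1: 290 on hand, pool $5,440.50 (≈ $18.7603 each)
After Purchase 2: 476 on hand, pool $8,583.90 (≈ $18.0334 each)
After Purchase 3: 761 on hand, pool $13,970.40 (≈ $18.3580 each)
Sale 1, sell 280: 280/761 × $13,970.40 → $5,140.22
After Purchase 4: 653 on hand, pool $11,969.18 (≈ $18.3295 each)
After Purchase 5: 778 on hand, pool $14,312.93 (≈ $18.3971 each)
Sale 2, sell 535: 535/778 × $14,312.93 → $9,842.43
After Purchase 6: 574 on hand, pool $9,766.50 (≈ $17.0148 each)
Sale 3, sell 361: 361/574 × $9,766.50 → $6,142.34
Total COGS = $5,140.22 + $9,842.43 + $6,142.34 = $21,124.99
Ending inventory (cost pool remaining) = $3,624.16
Check: goods available $24,749.15 = COGS $21,124.99 + ending $3,624.16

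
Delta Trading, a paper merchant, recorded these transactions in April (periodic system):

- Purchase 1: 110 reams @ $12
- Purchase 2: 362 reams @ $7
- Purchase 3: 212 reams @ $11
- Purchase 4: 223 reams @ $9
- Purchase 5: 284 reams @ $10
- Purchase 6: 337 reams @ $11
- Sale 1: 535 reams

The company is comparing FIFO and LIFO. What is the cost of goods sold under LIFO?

FIFO COGS: 110 @ $12 + 362 @ $7 + 63 @ $11 = $4,547
LIFO COGS: 337 @ $11 + 198 @ $10 = $5,687

COGS = $5,687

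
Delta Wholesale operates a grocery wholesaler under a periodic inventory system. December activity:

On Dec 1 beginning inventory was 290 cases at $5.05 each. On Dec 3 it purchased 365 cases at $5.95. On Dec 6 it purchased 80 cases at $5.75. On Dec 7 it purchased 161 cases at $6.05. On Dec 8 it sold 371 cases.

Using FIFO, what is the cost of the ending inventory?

Dec 8, 371 sold [FIFO — oldest first]: 290 @ $5.05 + 81 @ $5.95 = $1,946.45
Ending inventory: 284 @ $5.95 + 80 @ $5.75 + 161 @ $6.05 = $3,123.85
Check: goods available $5,070.30 = COGS $1,946.45 + ending $3,123.85

Ending inventory = $3,123.85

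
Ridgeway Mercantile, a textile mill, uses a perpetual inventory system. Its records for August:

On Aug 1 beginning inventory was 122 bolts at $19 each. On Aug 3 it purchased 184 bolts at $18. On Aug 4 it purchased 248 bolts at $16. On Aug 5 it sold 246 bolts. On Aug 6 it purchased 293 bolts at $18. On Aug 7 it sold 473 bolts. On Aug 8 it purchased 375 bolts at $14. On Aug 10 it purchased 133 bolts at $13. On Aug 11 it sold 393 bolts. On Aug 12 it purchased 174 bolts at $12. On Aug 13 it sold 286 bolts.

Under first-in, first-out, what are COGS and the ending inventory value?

Aug 5, 246 sold [FIFO — oldest first]: 122 @ $19 + 124 @ $18 = $4,550
Aug 7, 473 sold [FIFO — oldest first]: 60 @ $18 + 248 @ $16 + 165 @ $18 = $8,018
Aug 11, 393 sold [FIFO — oldest first]: 128 @ $18 + 265 @ $14 = $6,014
Aug 13, 286 sold [FIFO — oldest first]: 110 @ $14 + 133 @ $13 + 43 @ $12 = $3,785
Total COGS = $4,550 + $8,018 + $6,014 + $3,785 = $22,367
Ending inventory: 131 @ $12 = $1,572

COGS = $22,367; ending inventory = $1,572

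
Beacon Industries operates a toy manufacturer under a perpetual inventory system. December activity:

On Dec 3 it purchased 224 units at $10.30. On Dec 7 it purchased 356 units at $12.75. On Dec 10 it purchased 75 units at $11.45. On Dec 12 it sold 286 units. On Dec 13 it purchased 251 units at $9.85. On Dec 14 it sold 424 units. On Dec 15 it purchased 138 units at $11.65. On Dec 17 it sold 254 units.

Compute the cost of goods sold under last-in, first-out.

Dec 12, 286 sold [LIFO — newest first]: 75 @ $11.45 + 211 @ $12.75 = $3,549.00
Dec 14, 424 sold [LIFO — newest first]: 251 @ $9.85 + 145 @ $12.75 + 28 @ $10.30 = $4,609.50
Dec 17, 254 sold [LIFO — newest first]: 138 @ $11.65 + 116 @ $10.30 = $2,802.50
Total COGS = $3,549.00 + $4,609.50 + $2,802.50 = $10,961.00
Ending inventory: 80 @ $10.30 = $824.00

COGS = $10,961.00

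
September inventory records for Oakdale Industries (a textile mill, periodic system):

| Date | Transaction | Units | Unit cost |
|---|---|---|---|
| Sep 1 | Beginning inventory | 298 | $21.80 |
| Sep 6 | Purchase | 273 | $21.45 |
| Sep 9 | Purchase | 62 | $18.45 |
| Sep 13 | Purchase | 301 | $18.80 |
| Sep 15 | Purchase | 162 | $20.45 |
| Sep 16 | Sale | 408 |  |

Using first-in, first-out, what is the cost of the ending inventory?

Ending inventory = $13,611.95

Sep 16, 408 sold [FIFO — oldest first]: 298 @ $21.80 + 110 @ $21.45 = $8,855.90
Ending inventory: 163 @ $21.45 + 62 @ $18.45 + 301 @ $18.80 + 162 @ $20.45 = $13,611.95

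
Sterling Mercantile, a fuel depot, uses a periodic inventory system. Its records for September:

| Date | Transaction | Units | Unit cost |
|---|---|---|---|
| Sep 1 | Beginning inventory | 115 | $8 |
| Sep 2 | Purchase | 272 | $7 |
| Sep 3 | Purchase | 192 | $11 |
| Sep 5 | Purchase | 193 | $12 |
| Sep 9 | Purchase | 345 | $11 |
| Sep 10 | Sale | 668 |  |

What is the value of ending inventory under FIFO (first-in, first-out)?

Ending inventory = $5,043

Sep 10, 668 sold [FIFO — oldest first]: 115 @ $8 + 272 @ $7 + 192 @ $11 + 89 @ $12 = $6,004
Ending inventory: 104 @ $12 + 345 @ $11 = $5,043
Check: goods available $11,047 = COGS $6,004 + ending $5,043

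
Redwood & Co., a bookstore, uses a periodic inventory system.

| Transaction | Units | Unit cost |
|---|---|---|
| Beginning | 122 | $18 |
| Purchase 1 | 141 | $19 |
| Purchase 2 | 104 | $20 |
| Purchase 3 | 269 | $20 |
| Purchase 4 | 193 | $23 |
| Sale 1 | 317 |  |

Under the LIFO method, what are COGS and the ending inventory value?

COGS = $6,919; ending inventory = $9,855

Sale 1 (317) [LIFO — newest first]: 193 @ $23 + 124 @ $20 = $6,919
Ending inventory: 122 @ $18 + 141 @ $19 + 104 @ $20 + 145 @ $20 = $9,855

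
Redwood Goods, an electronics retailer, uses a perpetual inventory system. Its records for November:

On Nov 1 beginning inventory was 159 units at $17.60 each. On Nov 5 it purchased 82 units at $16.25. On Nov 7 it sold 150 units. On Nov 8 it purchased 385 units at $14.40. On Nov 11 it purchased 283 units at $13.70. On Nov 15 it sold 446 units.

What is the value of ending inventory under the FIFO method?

Nov 7, 150 sold [FIFO — oldest first]: 150 @ $17.60 = $2,640.00
Nov 15, 446 sold [FIFO — oldest first]: 9 @ $17.60 + 82 @ $16.25 + 355 @ $14.40 = $6,602.90
Total COGS = $2,640.00 + $6,602.90 = $9,242.90
Ending inventory: 30 @ $14.40 + 283 @ $13.70 = $4,309.10
Check: goods available $13,552.00 = COGS $9,242.90 + ending $4,309.10

Ending inventory = $4,309.10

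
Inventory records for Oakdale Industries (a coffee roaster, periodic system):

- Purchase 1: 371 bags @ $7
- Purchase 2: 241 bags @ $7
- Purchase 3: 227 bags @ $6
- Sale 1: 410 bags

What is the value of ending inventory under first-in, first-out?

Ending inventory = $2,776

Sale 1 (410) [FIFO — oldest first]: 371 @ $7 + 39 @ $7 = $2,870
Ending inventory: 202 @ $7 + 227 @ $6 = $2,776
Check: goods available $5,646 = COGS $2,870 + ending $2,776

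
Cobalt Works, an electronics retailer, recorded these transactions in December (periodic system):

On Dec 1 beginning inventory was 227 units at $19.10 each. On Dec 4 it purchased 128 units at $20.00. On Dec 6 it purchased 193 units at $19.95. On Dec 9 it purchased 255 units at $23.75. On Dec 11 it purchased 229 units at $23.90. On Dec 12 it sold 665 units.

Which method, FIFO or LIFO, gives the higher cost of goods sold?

LIFO

FIFO COGS: 227 @ $19.10 + 128 @ $20.00 + 193 @ $19.95 + 117 @ $23.75 = $13,524.80
LIFO COGS: 229 @ $23.90 + 255 @ $23.75 + 181 @ $19.95 = $15,140.30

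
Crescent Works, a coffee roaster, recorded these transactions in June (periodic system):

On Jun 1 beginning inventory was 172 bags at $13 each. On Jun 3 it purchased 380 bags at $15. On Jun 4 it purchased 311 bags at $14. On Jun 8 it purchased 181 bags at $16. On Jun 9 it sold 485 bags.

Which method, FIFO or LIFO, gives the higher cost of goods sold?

LIFO

FIFO COGS: 172 @ $13 + 313 @ $15 = $6,931
LIFO COGS: 181 @ $16 + 304 @ $14 = $7,152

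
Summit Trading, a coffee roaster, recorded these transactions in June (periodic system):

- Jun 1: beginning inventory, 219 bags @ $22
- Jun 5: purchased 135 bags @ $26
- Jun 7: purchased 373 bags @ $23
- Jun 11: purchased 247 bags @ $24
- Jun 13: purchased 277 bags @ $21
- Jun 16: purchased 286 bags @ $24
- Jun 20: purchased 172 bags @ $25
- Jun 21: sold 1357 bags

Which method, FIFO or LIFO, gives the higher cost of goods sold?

FIFO COGS: 219 @ $22 + 135 @ $26 + 373 @ $23 + 247 @ $24 + 277 @ $21 + 106 @ $24 = $31,196
LIFO COGS: 172 @ $25 + 286 @ $24 + 277 @ $21 + 247 @ $24 + 373 @ $23 + 2 @ $26 = $31,540

LIFO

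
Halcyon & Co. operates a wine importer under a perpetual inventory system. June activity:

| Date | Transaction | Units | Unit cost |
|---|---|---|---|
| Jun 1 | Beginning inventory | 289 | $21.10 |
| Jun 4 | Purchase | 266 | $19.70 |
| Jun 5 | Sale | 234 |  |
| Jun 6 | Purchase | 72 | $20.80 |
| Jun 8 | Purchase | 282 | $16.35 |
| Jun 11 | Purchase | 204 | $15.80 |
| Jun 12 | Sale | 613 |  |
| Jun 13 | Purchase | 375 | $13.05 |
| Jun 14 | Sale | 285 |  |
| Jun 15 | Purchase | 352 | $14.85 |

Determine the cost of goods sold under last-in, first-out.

COGS = $18,776.25

Jun 5, 234 sold [LIFO — newest first]: 234 @ $19.70 = $4,609.80
Jun 12, 613 sold [LIFO — newest first]: 204 @ $15.80 + 282 @ $16.35 + 72 @ $20.80 + 32 @ $19.70 + 23 @ $21.10 = $10,447.20
Jun 14, 285 sold [LIFO — newest first]: 285 @ $13.05 = $3,719.25
Total COGS = $4,609.80 + $10,447.20 + $3,719.25 = $18,776.25
Ending inventory: 266 @ $21.10 + 90 @ $13.05 + 352 @ $14.85 = $12,014.30
Check: goods available $30,790.55 = COGS $18,776.25 + ending $12,014.30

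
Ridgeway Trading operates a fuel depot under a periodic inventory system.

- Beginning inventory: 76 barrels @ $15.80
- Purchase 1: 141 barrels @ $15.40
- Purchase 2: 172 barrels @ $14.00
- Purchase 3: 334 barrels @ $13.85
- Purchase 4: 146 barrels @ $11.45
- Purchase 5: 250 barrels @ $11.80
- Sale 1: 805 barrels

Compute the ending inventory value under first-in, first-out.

Ending inventory = $3,682.80

Sale 1 (805) [FIFO — oldest first]: 76 @ $15.80 + 141 @ $15.40 + 172 @ $14.00 + 334 @ $13.85 + 82 @ $11.45 = $11,345.00
Ending inventory: 64 @ $11.45 + 250 @ $11.80 = $3,682.80
Check: goods available $15,027.80 = COGS $11,345.00 + ending $3,682.80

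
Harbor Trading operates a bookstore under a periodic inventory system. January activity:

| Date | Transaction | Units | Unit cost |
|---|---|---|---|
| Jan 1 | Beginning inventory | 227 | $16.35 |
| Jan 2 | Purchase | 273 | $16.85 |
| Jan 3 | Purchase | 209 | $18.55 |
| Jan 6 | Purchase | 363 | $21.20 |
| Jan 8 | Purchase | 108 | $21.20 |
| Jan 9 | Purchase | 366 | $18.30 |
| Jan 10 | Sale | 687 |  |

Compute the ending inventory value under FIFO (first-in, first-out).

Jan 10, 687 sold [FIFO — oldest first]: 227 @ $16.35 + 273 @ $16.85 + 187 @ $18.55 = $11,780.35
Ending inventory: 22 @ $18.55 + 363 @ $21.20 + 108 @ $21.20 + 366 @ $18.30 = $17,091.10

Ending inventory = $17,091.10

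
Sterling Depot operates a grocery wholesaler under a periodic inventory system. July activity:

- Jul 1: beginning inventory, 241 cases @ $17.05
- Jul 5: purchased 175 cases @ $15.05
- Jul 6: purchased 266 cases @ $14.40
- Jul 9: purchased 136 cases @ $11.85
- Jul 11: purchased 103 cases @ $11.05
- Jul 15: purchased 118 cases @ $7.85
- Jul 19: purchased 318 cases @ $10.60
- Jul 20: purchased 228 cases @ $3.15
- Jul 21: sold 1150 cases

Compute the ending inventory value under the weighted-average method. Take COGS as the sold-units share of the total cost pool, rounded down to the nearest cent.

Jul 21, sell 1150: 1150/1585 × $18,338.25 → $13,305.35
Ending inventory (cost pool remaining) = $5,032.90

Ending inventory = $5,032.90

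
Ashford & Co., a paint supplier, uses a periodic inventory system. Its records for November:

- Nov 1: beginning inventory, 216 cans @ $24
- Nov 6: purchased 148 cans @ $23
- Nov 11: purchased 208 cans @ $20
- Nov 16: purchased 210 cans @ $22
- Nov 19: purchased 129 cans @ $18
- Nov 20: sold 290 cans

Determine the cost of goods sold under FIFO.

Nov 20, 290 sold [FIFO — oldest first]: 216 @ $24 + 74 @ $23 = $6,886
Ending inventory: 74 @ $23 + 208 @ $20 + 210 @ $22 + 129 @ $18 = $12,804

COGS = $6,886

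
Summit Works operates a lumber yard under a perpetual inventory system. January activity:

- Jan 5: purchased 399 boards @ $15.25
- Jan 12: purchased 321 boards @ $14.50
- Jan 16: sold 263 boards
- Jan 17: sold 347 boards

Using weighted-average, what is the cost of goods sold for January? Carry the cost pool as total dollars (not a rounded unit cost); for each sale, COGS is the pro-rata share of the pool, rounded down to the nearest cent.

After Jan 5: 399 on hand, pool $6,084.75 (≈ $15.2500 each)
After Jan 12: 720 on hand, pool $10,739.25 (≈ $14.9156 each)
Jan 16, sell 263: 263/720 × $10,739.25 → $3,922.80
Jan 17, sell 347: 347/457 × $6,816.45 → $5,175.72
Total COGS = $3,922.80 + $5,175.72 = $9,098.52
Ending inventory (cost pool remaining) = $1,640.73
Check: goods available $10,739.25 = COGS $9,098.52 + ending $1,640.73

COGS = $9,098.52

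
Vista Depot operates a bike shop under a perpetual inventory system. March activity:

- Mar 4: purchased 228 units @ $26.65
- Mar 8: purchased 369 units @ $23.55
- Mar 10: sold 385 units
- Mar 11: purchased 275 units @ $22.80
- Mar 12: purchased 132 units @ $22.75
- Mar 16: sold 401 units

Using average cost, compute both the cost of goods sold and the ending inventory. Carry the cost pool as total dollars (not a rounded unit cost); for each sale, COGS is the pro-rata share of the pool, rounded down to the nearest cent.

After Mar 4: 228 on hand, pool $6,076.20 (≈ $26.6500 each)
After Mar 8: 597 on hand, pool $14,766.15 (≈ $24.7339 each)
Mar 10, sell 385: 385/597 × $14,766.15 → $9,522.55
After Mar 11: 487 on hand, pool $11,513.60 (≈ $23.6419 each)
After Mar 12: 619 on hand, pool $14,516.60 (≈ $23.4517 each)
Mar 16, sell 401: 401/619 × $14,516.60 → $9,404.13
Total COGS = $9,522.55 + $9,404.13 = $18,926.68
Ending inventory (cost pool remaining) = $5,112.47
Check: goods available $24,039.15 = COGS $18,926.68 + ending $5,112.47

COGS = $18,926.68; ending inventory = $5,112.47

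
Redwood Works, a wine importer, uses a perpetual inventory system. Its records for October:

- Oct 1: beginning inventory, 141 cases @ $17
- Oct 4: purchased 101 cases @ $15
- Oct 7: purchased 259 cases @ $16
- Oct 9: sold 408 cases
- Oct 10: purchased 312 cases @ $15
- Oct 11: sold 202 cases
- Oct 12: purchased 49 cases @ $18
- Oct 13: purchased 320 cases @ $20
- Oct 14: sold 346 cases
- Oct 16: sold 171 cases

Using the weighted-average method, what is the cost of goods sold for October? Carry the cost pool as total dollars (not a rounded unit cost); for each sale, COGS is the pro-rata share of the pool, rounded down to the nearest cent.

COGS = $19,020.17

After Oct 1: 141 on hand, pool $2,397.00 (≈ $17.0000 each)
After Oct 4: 242 on hand, pool $3,912.00 (≈ $16.1653 each)
After Oct 7: 501 on hand, pool $8,056.00 (≈ $16.0798 each)
Oct 9, sell 408: 408/501 × $8,056.00 → $6,560.57
After Oct 10: 405 on hand, pool $6,175.43 (≈ $15.2480 each)
Oct 11, sell 202: 202/405 × $6,175.43 → $3,080.09
After Oct 12: 252 on hand, pool $3,977.34 (≈ $15.7831 each)
After Oct 13: 572 on hand, pool $10,377.34 (≈ $18.1422 each)
Oct 14, sell 346: 346/572 × $10,377.34 → $6,277.20
Oct 16, sell 171: 171/226 × $4,100.14 → $3,102.31
Total COGS = $6,560.57 + $3,080.09 + $6,277.20 + $3,102.31 = $19,020.17
Ending inventory (cost pool remaining) = $997.83
Check: goods available $20,018.00 = COGS $19,020.17 + ending $997.83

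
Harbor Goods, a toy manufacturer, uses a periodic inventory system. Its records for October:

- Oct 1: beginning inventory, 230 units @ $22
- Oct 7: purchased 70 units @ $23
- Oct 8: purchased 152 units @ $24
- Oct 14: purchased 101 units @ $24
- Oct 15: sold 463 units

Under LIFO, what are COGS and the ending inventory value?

Oct 15, 463 sold [LIFO — newest first]: 101 @ $24 + 152 @ $24 + 70 @ $23 + 140 @ $22 = $10,762
Ending inventory: 90 @ $22 = $1,980

COGS = $10,762; ending inventory = $1,980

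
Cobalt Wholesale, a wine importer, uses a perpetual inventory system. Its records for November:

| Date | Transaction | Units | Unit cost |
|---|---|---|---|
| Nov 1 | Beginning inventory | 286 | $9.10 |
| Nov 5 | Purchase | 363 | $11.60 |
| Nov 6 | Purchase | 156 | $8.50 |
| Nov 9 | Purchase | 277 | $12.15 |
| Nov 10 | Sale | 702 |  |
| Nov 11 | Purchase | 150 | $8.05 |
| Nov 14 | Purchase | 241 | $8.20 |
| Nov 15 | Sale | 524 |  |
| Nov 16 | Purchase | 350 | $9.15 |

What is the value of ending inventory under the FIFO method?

Ending inventory = $5,227.00

Nov 10, 702 sold [FIFO — oldest first]: 286 @ $9.10 + 363 @ $11.60 + 53 @ $8.50 = $7,263.90
Nov 15, 524 sold [FIFO — oldest first]: 103 @ $8.50 + 277 @ $12.15 + 144 @ $8.05 = $5,400.25
Total COGS = $7,263.90 + $5,400.25 = $12,664.15
Ending inventory: 6 @ $8.05 + 241 @ $8.20 + 350 @ $9.15 = $5,227.00
Check: goods available $17,891.15 = COGS $12,664.15 + ending $5,227.00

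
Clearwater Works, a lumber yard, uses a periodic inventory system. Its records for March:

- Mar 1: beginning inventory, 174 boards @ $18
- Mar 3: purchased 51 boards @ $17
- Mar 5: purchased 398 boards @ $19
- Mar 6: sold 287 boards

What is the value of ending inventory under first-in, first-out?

Ending inventory = $6,384

Mar 6, 287 sold [FIFO — oldest first]: 174 @ $18 + 51 @ $17 + 62 @ $19 = $5,177
Ending inventory: 336 @ $19 = $6,384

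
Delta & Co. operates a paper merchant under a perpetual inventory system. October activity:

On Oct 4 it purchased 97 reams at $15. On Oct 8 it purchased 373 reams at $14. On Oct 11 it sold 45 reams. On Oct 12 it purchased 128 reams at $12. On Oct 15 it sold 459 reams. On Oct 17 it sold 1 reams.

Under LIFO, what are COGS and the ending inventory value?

Oct 11, 45 sold [LIFO — newest first]: 45 @ $14 = $630
Oct 15, 459 sold [LIFO — newest first]: 128 @ $12 + 328 @ $14 + 3 @ $15 = $6,173
Oct 17, 1 sold [LIFO — newest first]: 1 @ $15 = $15
Total COGS = $630 + $6,173 + $15 = $6,818
Ending inventory: 93 @ $15 = $1,395

COGS = $6,818; ending inventory = $1,395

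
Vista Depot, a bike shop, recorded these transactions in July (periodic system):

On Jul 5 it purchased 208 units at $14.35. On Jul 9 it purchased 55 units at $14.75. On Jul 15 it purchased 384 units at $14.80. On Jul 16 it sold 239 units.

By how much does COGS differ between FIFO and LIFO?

$95.15

FIFO COGS: 208 @ $14.35 + 31 @ $14.75 = $3,442.05
LIFO COGS: 239 @ $14.80 = $3,537.20
Difference = |$3,442.05 − $3,537.20| = $95.15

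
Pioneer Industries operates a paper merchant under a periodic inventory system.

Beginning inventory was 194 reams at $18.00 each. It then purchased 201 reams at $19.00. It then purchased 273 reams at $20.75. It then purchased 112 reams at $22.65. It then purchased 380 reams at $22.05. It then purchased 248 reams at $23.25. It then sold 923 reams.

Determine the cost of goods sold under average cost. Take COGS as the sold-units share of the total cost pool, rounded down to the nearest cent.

COGS = $19,441.70

Sale 1, sell 923: 923/1408 × $29,657.55 → $19,441.70
Ending inventory (cost pool remaining) = $10,215.85
Check: goods available $29,657.55 = COGS $19,441.70 + ending $10,215.85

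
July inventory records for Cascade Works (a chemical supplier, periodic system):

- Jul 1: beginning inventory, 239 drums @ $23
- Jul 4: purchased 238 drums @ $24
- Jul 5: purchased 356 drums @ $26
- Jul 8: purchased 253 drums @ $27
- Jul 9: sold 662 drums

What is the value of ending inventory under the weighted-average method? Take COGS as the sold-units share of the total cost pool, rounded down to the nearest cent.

Jul 9, sell 662: 662/1086 × $27,296.00 → $16,638.99
Ending inventory (cost pool remaining) = $10,657.01

Ending inventory = $10,657.01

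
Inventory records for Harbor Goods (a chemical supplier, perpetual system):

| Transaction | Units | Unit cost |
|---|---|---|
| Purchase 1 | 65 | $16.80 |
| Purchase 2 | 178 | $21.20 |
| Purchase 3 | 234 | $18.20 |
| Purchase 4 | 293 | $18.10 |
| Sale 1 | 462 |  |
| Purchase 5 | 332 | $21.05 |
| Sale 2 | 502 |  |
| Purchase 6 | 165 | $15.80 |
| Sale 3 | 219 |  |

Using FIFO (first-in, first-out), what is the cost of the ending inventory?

Sale 1 (462) [FIFO — oldest first]: 65 @ $16.80 + 178 @ $21.20 + 219 @ $18.20 = $8,851.40
Sale 2 (502) [FIFO — oldest first]: 15 @ $18.20 + 293 @ $18.10 + 194 @ $21.05 = $9,660.00
Sale 3 (219) [FIFO — oldest first]: 138 @ $21.05 + 81 @ $15.80 = $4,184.70
Total COGS = $8,851.40 + $9,660.00 + $4,184.70 = $22,696.10
Ending inventory: 84 @ $15.80 = $1,327.20

Ending inventory = $1,327.20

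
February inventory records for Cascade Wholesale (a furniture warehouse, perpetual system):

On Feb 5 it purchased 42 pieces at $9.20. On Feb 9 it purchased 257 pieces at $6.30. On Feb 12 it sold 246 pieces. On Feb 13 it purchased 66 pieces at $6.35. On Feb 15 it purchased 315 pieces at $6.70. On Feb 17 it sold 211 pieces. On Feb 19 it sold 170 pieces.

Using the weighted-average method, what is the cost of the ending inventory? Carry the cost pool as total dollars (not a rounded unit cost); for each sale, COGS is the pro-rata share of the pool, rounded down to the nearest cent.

Ending inventory = $352.33

After Feb 5: 42 on hand, pool $386.40 (≈ $9.2000 each)
After Feb 9: 299 on hand, pool $2,005.50 (≈ $6.7074 each)
Feb 12, sell 246: 246/299 × $2,005.50 → $1,650.01
After Feb 13: 119 on hand, pool $774.59 (≈ $6.5092 each)
After Feb 15: 434 on hand, pool $2,885.09 (≈ $6.6477 each)
Feb 17, sell 211: 211/434 × $2,885.09 → $1,402.65
Feb 19, sell 170: 170/223 × $1,482.44 → $1,130.11
Total COGS = $1,650.01 + $1,402.65 + $1,130.11 = $4,182.77
Ending inventory (cost pool remaining) = $352.33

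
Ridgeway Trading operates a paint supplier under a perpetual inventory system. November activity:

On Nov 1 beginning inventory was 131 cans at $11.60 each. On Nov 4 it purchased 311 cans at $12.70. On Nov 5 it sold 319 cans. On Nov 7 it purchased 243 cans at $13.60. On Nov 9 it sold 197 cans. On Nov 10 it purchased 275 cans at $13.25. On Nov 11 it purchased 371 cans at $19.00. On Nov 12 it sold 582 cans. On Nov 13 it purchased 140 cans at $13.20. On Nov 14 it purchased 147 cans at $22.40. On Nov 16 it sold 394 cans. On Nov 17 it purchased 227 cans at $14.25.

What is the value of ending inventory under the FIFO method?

Nov 5, 319 sold [FIFO — oldest first]: 131 @ $11.60 + 188 @ $12.70 = $3,907.20
Nov 9, 197 sold [FIFO — oldest first]: 123 @ $12.70 + 74 @ $13.60 = $2,568.50
Nov 12, 582 sold [FIFO — oldest first]: 169 @ $13.60 + 275 @ $13.25 + 138 @ $19.00 = $8,564.15
Nov 16, 394 sold [FIFO — oldest first]: 233 @ $19.00 + 140 @ $13.20 + 21 @ $22.40 = $6,745.40
Total COGS = $3,907.20 + $2,568.50 + $8,564.15 + $6,745.40 = $21,785.25
Ending inventory: 126 @ $22.40 + 227 @ $14.25 = $6,057.15

Ending inventory = $6,057.15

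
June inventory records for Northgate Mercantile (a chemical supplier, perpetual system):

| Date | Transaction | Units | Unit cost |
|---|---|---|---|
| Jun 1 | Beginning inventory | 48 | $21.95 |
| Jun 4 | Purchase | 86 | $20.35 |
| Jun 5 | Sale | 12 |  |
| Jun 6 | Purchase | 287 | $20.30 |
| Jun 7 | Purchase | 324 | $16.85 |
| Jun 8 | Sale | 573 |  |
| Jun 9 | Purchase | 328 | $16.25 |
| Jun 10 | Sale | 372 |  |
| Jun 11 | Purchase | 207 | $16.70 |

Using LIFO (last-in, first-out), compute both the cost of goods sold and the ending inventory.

Jun 5, 12 sold [LIFO — newest first]: 12 @ $20.35 = $244.20
Jun 8, 573 sold [LIFO — newest first]: 324 @ $16.85 + 249 @ $20.30 = $10,514.10
Jun 10, 372 sold [LIFO — newest first]: 328 @ $16.25 + 38 @ $20.30 + 6 @ $20.35 = $6,223.50
Total COGS = $244.20 + $10,514.10 + $6,223.50 = $16,981.80
Ending inventory: 48 @ $21.95 + 68 @ $20.35 + 207 @ $16.70 = $5,894.30

COGS = $16,981.80; ending inventory = $5,894.30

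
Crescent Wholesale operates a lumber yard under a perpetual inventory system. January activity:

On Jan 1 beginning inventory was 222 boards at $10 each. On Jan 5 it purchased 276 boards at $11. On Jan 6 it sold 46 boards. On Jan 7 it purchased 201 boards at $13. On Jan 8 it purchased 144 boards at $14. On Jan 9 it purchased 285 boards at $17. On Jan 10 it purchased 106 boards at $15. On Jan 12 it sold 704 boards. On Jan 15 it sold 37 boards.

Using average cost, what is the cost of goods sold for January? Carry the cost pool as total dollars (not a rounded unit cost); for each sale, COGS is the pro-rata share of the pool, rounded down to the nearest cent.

COGS = $10,362.06

After Jan 1: 222 on hand, pool $2,220.00 (≈ $10.0000 each)
After Jan 5: 498 on hand, pool $5,256.00 (≈ $10.5542 each)
Jan 6, sell 46: 46/498 × $5,256.00 → $485.49
After Jan 7: 653 on hand, pool $7,383.51 (≈ $11.3071 each)
After Jan 8: 797 on hand, pool $9,399.51 (≈ $11.7936 each)
After Jan 9: 1082 on hand, pool $14,244.51 (≈ $13.1650 each)
After Jan 10: 1188 on hand, pool $15,834.51 (≈ $13.3287 each)
Jan 12, sell 704: 704/1188 × $15,834.51 → $9,383.41
Jan 15, sell 37: 37/484 × $6,451.10 → $493.16
Total COGS = $485.49 + $9,383.41 + $493.16 = $10,362.06
Ending inventory (cost pool remaining) = $5,957.94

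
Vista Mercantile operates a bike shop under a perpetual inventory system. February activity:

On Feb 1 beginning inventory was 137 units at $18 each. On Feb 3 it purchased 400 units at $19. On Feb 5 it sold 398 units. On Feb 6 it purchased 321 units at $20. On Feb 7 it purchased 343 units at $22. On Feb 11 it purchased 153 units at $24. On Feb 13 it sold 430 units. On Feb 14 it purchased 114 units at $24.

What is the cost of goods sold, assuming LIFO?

Feb 5, 398 sold [LIFO — newest first]: 398 @ $19 = $7,562
Feb 13, 430 sold [LIFO — newest first]: 153 @ $24 + 277 @ $22 = $9,766
Total COGS = $7,562 + $9,766 = $17,328
Ending inventory: 137 @ $18 + 2 @ $19 + 321 @ $20 + 66 @ $22 + 114 @ $24 = $13,112
Check: goods available $30,440 = COGS $17,328 + ending $13,112

COGS = $17,328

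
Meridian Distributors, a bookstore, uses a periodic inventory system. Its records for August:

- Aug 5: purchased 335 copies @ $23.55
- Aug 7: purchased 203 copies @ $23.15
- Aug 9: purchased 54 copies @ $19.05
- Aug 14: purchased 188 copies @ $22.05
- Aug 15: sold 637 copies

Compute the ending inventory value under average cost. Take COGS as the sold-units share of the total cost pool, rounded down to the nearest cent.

Ending inventory = $3,256.52

Aug 15, sell 637: 637/780 × $17,762.80 → $14,506.28
Ending inventory (cost pool remaining) = $3,256.52
Check: goods available $17,762.80 = COGS $14,506.28 + ending $3,256.52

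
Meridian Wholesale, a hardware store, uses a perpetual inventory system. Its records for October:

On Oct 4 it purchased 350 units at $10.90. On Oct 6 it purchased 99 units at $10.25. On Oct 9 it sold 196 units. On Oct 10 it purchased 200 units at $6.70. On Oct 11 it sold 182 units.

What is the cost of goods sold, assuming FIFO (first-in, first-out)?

COGS = $4,102.00

Oct 9, 196 sold [FIFO — oldest first]: 196 @ $10.90 = $2,136.40
Oct 11, 182 sold [FIFO — oldest first]: 154 @ $10.90 + 28 @ $10.25 = $1,965.60
Total COGS = $2,136.40 + $1,965.60 = $4,102.00
Ending inventory: 71 @ $10.25 + 200 @ $6.70 = $2,067.75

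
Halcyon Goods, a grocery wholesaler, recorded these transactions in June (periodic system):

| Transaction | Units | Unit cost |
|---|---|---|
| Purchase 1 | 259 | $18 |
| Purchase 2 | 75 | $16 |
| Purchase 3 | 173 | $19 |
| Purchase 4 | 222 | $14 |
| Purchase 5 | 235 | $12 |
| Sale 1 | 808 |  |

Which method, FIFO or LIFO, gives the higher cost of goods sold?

FIFO

FIFO COGS: 259 @ $18 + 75 @ $16 + 173 @ $19 + 222 @ $14 + 79 @ $12 = $13,205
LIFO COGS: 235 @ $12 + 222 @ $14 + 173 @ $19 + 75 @ $16 + 103 @ $18 = $12,269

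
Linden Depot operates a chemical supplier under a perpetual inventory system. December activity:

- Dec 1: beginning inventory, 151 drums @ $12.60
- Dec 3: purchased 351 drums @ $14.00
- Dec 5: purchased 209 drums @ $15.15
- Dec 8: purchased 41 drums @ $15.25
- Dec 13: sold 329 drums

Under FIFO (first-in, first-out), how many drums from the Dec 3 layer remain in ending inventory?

173

Dec 13, 329 sold [FIFO — oldest first]: 151 @ $12.60 + 178 @ $14.00 = $4,394.60
Ending inventory: 173 @ $14.00 + 209 @ $15.15 + 41 @ $15.25 = $6,213.60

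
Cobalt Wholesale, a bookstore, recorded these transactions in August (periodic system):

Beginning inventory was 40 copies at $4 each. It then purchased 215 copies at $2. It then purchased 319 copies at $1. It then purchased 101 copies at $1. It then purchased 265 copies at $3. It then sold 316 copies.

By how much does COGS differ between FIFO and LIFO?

$195

FIFO COGS: 40 @ $4 + 215 @ $2 + 61 @ $1 = $651
LIFO COGS: 265 @ $3 + 51 @ $1 = $846
Difference = |$651 − $846| = $195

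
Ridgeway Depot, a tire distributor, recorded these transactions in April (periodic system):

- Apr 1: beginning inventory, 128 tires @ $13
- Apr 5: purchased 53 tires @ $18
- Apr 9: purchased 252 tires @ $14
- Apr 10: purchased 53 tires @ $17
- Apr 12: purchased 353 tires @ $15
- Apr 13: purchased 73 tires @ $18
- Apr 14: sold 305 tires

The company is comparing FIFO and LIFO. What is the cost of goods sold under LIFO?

COGS = $4,794

FIFO COGS: 128 @ $13 + 53 @ $18 + 124 @ $14 = $4,354
LIFO COGS: 73 @ $18 + 232 @ $15 = $4,794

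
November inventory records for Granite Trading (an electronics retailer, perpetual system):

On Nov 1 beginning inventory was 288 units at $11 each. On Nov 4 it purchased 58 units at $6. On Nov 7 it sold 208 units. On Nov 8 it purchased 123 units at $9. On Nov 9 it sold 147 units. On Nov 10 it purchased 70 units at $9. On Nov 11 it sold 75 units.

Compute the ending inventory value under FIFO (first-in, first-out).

Nov 7, 208 sold [FIFO — oldest first]: 208 @ $11 = $2,288
Nov 9, 147 sold [FIFO — oldest first]: 80 @ $11 + 58 @ $6 + 9 @ $9 = $1,309
Nov 11, 75 sold [FIFO — oldest first]: 75 @ $9 = $675
Total COGS = $2,288 + $1,309 + $675 = $4,272
Ending inventory: 39 @ $9 + 70 @ $9 = $981

Ending inventory = $981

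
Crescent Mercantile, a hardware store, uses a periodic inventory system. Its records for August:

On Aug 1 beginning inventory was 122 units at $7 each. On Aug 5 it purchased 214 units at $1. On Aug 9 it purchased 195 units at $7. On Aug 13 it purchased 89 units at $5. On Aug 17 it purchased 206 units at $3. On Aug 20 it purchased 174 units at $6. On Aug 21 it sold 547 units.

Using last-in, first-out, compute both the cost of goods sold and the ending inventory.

Aug 21, 547 sold [LIFO — newest first]: 174 @ $6 + 206 @ $3 + 89 @ $5 + 78 @ $7 = $2,653
Ending inventory: 122 @ $7 + 214 @ $1 + 117 @ $7 = $1,887

COGS = $2,653; ending inventory = $1,887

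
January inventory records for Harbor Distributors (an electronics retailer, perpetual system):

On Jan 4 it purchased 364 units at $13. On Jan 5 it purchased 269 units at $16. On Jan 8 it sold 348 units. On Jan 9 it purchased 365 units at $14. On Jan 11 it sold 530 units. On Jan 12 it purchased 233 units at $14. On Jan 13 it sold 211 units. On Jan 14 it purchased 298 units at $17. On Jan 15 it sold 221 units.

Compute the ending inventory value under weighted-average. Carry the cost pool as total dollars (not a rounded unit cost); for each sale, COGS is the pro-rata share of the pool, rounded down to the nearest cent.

After Jan 4: 364 on hand, pool $4,732.00 (≈ $13.0000 each)
After Jan 5: 633 on hand, pool $9,036.00 (≈ $14.2749 each)
Jan 8, sell 348: 348/633 × $9,036.00 → $4,967.65
After Jan 9: 650 on hand, pool $9,178.35 (≈ $14.1205 each)
Jan 11, sell 530: 530/650 × $9,178.35 → $7,483.88
After Jan 12: 353 on hand, pool $4,956.47 (≈ $14.0410 each)
Jan 13, sell 211: 211/353 × $4,956.47 → $2,962.64
After Jan 14: 440 on hand, pool $7,059.83 (≈ $16.0451 each)
Jan 15, sell 221: 221/440 × $7,059.83 → $3,545.96
Total COGS = $4,967.65 + $7,483.88 + $2,962.64 + $3,545.96 = $18,960.13
Ending inventory (cost pool remaining) = $3,513.87

Ending inventory = $3,513.87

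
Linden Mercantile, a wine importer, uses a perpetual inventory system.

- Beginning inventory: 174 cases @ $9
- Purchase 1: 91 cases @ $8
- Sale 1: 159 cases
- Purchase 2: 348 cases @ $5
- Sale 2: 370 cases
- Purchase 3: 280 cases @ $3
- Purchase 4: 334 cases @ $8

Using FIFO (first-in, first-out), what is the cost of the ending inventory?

Ending inventory = $3,932

Sale 1 (159) [FIFO — oldest first]: 159 @ $9 = $1,431
Sale 2 (370) [FIFO — oldest first]: 15 @ $9 + 91 @ $8 + 264 @ $5 = $2,183
Total COGS = $1,431 + $2,183 = $3,614
Ending inventory: 84 @ $5 + 280 @ $3 + 334 @ $8 = $3,932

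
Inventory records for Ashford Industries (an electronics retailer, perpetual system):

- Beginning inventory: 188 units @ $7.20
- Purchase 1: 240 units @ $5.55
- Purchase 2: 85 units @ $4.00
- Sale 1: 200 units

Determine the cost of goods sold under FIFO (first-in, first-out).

COGS = $1,420.20

Sale 1 (200) [FIFO — oldest first]: 188 @ $7.20 + 12 @ $5.55 = $1,420.20
Ending inventory: 228 @ $5.55 + 85 @ $4.00 = $1,605.40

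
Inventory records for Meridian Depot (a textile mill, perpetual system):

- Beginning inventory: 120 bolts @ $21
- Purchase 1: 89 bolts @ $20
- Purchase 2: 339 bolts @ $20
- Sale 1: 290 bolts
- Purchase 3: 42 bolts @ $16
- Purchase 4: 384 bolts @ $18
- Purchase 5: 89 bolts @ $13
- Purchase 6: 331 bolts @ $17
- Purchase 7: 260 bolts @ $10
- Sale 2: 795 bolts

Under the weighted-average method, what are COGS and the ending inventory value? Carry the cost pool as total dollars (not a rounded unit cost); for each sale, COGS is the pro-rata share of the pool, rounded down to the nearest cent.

COGS = $18,793.61; ending inventory = $9,254.39

After Beginning: 120 on hand, pool $2,520.00 (≈ $21.0000 each)
After Purchase 1: 209 on hand, pool $4,300.00 (≈ $20.5742 each)
After Purchase 2: 548 on hand, pool $11,080.00 (≈ $20.2190 each)
Sale 1, sell 290: 290/548 × $11,080.00 → $5,863.50
After Purchase 3: 300 on hand, pool $5,888.50 (≈ $19.6283 each)
After Purchase 4: 684 on hand, pool $12,800.50 (≈ $18.7142 each)
After Purchase 5: 773 on hand, pool $13,957.50 (≈ $18.0563 each)
After Purchase 6: 1104 on hand, pool $19,584.50 (≈ $17.7396 each)
After Purchase 7: 1364 on hand, pool $22,184.50 (≈ $16.2643 each)
Sale 2, sell 795: 795/1364 × $22,184.50 → $12,930.11
Total COGS = $5,863.50 + $12,930.11 = $18,793.61
Ending inventory (cost pool remaining) = $9,254.39
Check: goods available $28,048.00 = COGS $18,793.61 + ending $9,254.39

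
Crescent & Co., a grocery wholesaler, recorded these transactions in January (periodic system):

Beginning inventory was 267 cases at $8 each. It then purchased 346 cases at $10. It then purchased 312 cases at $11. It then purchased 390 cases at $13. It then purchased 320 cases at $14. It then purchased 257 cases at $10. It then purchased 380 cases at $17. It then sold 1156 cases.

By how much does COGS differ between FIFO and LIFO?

$4,066

FIFO COGS: 267 @ $8 + 346 @ $10 + 312 @ $11 + 231 @ $13 = $12,031
LIFO COGS: 380 @ $17 + 257 @ $10 + 320 @ $14 + 199 @ $13 = $16,097
Difference = |$12,031 − $16,097| = $4,066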